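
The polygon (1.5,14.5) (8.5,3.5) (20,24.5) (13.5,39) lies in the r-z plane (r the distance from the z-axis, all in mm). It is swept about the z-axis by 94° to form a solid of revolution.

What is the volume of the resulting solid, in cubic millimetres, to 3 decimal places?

Volume = 5432.810 mm³

Profile (r,z), 4 vertices: (1.5,14.5) (8.5,3.5) (20,24.5) (13.5,39)
edge 0: (1.5,14.5)→(8.5,3.5)  cross = 1.5·3.5 − 8.5·14.5 = -118.0000; (r_i+r_j)·cross = 10·-118.0000 = -1180.0000
edge 1: (8.5,3.5)→(20,24.5)  cross = 8.5·24.5 − 20·3.5 = 138.2500; (r_i+r_j)·cross = 28.5·138.2500 = 3940.1250
edge 2: (20,24.5)→(13.5,39)  cross = 20·39 − 13.5·24.5 = 449.2500; (r_i+r_j)·cross = 33.5·449.2500 = 15049.8750
edge 3: (13.5,39)→(1.5,14.5)  cross = 13.5·14.5 − 1.5·39 = 137.2500; (r_i+r_j)·cross = 15·137.2500 = 2058.7500
Σcross = 606.7500 → A = |Σcross|/2 = 303.3750 mm²
Σ(r_i+r_j)·cross = 19868.7500 → first moment M = |Σ|/6 = 3311.4583
R_c = M/A = 3311.4583/303.3750 = 10.9154 mm
θ = 94° = 1.640609 rad
V = θ·R_c·A = 1.640609·10.9154·303.3750 = 5432.810 mm³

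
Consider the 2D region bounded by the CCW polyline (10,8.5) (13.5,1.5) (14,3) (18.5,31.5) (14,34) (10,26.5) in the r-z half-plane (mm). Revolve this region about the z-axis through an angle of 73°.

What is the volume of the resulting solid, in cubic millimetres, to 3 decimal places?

Volume = 2967.542 mm³

Profile (r,z), 6 vertices: (10,8.5) (13.5,1.5) (14,3) (18.5,31.5) (14,34) (10,26.5)
edge 0: (10,8.5)→(13.5,1.5)  cross = 10·1.5 − 13.5·8.5 = -99.7500; (r_i+r_j)·cross = 23.5·-99.7500 = -2344.1250
edge 1: (13.5,1.5)→(14,3)  cross = 13.5·3 − 14·1.5 = 19.5000; (r_i+r_j)·cross = 27.5·19.5000 = 536.2500
edge 2: (14,3)→(18.5,31.5)  cross = 14·31.5 − 18.5·3 = 385.5000; (r_i+r_j)·cross = 32.5·385.5000 = 12528.7500
edge 3: (18.5,31.5)→(14,34)  cross = 18.5·34 − 14·31.5 = 188.0000; (r_i+r_j)·cross = 32.5·188.0000 = 6110.0000
edge 4: (14,34)→(10,26.5)  cross = 14·26.5 − 10·34 = 31.0000; (r_i+r_j)·cross = 24·31.0000 = 744.0000
edge 5: (10,26.5)→(10,8.5)  cross = 10·8.5 − 10·26.5 = -180.0000; (r_i+r_j)·cross = 20·-180.0000 = -3600.0000
Σcross = 344.2500 → A = |Σcross|/2 = 172.1250 mm²
Σ(r_i+r_j)·cross = 13974.8750 → first moment M = |Σ|/6 = 2329.1458
R_c = M/A = 2329.1458/172.1250 = 13.5317 mm
θ = 73° = 1.274090 rad
V = θ·R_c·A = 1.274090·13.5317·172.1250 = 2967.542 mm³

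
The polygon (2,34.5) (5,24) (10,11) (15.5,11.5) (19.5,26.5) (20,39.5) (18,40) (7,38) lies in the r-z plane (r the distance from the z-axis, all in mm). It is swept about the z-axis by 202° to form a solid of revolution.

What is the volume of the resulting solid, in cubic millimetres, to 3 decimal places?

Volume = 15234.628 mm³

Profile (r,z), 8 vertices: (2,34.5) (5,24) (10,11) (15.5,11.5) (19.5,26.5) (20,39.5) (18,40) (7,38)
edge 0: (2,34.5)→(5,24)  cross = 2·24 − 5·34.5 = -124.5000; (r_i+r_j)·cross = 7·-124.5000 = -871.5000
edge 1: (5,24)→(10,11)  cross = 5·11 − 10·24 = -185.0000; (r_i+r_j)·cross = 15·-185.0000 = -2775.0000
edge 2: (10,11)→(15.5,11.5)  cross = 10·11.5 − 15.5·11 = -55.5000; (r_i+r_j)·cross = 25.5·-55.5000 = -1415.2500
edge 3: (15.5,11.5)→(19.5,26.5)  cross = 15.5·26.5 − 19.5·11.5 = 186.5000; (r_i+r_j)·cross = 35·186.5000 = 6527.5000
edge 4: (19.5,26.5)→(20,39.5)  cross = 19.5·39.5 − 20·26.5 = 240.2500; (r_i+r_j)·cross = 39.5·240.2500 = 9489.8750
edge 5: (20,39.5)→(18,40)  cross = 20·40 − 18·39.5 = 89.0000; (r_i+r_j)·cross = 38·89.0000 = 3382.0000
edge 6: (18,40)→(7,38)  cross = 18·38 − 7·40 = 404.0000; (r_i+r_j)·cross = 25·404.0000 = 10100.0000
edge 7: (7,38)→(2,34.5)  cross = 7·34.5 − 2·38 = 165.5000; (r_i+r_j)·cross = 9·165.5000 = 1489.5000
Σcross = 720.2500 → A = |Σcross|/2 = 360.1250 mm²
Σ(r_i+r_j)·cross = 25927.1250 → first moment M = |Σ|/6 = 4321.1875
R_c = M/A = 4321.1875/360.1250 = 11.9991 mm
θ = 202° = 3.525565 rad
V = θ·R_c·A = 3.525565·11.9991·360.1250 = 15234.628 mm³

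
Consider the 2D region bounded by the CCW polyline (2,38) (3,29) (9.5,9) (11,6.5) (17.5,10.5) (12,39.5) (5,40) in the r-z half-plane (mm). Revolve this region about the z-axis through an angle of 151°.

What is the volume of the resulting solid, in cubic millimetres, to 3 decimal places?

Volume = 7971.075 mm³

Profile (r,z), 7 vertices: (2,38) (3,29) (9.5,9) (11,6.5) (17.5,10.5) (12,39.5) (5,40)
edge 0: (2,38)→(3,29)  cross = 2·29 − 3·38 = -56.0000; (r_i+r_j)·cross = 5·-56.0000 = -280.0000
edge 1: (3,29)→(9.5,9)  cross = 3·9 − 9.5·29 = -248.5000; (r_i+r_j)·cross = 12.5·-248.5000 = -3106.2500
edge 2: (9.5,9)→(11,6.5)  cross = 9.5·6.5 − 11·9 = -37.2500; (r_i+r_j)·cross = 20.5·-37.2500 = -763.6250
edge 3: (11,6.5)→(17.5,10.5)  cross = 11·10.5 − 17.5·6.5 = 1.7500; (r_i+r_j)·cross = 28.5·1.7500 = 49.8750
edge 4: (17.5,10.5)→(12,39.5)  cross = 17.5·39.5 − 12·10.5 = 565.2500; (r_i+r_j)·cross = 29.5·565.2500 = 16674.8750
edge 5: (12,39.5)→(5,40)  cross = 12·40 − 5·39.5 = 282.5000; (r_i+r_j)·cross = 17·282.5000 = 4802.5000
edge 6: (5,40)→(2,38)  cross = 5·38 − 2·40 = 110.0000; (r_i+r_j)·cross = 7·110.0000 = 770.0000
Σcross = 617.7500 → A = |Σcross|/2 = 308.8750 mm²
Σ(r_i+r_j)·cross = 18147.3750 → first moment M = |Σ|/6 = 3024.5625
R_c = M/A = 3024.5625/308.8750 = 9.7922 mm
θ = 151° = 2.635447 rad
V = θ·R_c·A = 2.635447·9.7922·308.8750 = 7971.075 mm³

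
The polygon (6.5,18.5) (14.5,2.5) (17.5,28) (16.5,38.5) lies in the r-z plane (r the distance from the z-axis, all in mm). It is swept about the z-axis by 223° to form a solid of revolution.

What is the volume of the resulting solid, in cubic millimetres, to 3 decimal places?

Volume = 9577.446 mm³

Profile (r,z), 4 vertices: (6.5,18.5) (14.5,2.5) (17.5,28) (16.5,38.5)
edge 0: (6.5,18.5)→(14.5,2.5)  cross = 6.5·2.5 − 14.5·18.5 = -252.0000; (r_i+r_j)·cross = 21·-252.0000 = -5292.0000
edge 1: (14.5,2.5)→(17.5,28)  cross = 14.5·28 − 17.5·2.5 = 362.2500; (r_i+r_j)·cross = 32·362.2500 = 11592.0000
edge 2: (17.5,28)→(16.5,38.5)  cross = 17.5·38.5 − 16.5·28 = 211.7500; (r_i+r_j)·cross = 34·211.7500 = 7199.5000
edge 3: (16.5,38.5)→(6.5,18.5)  cross = 16.5·18.5 − 6.5·38.5 = 55.0000; (r_i+r_j)·cross = 23·55.0000 = 1265.0000
Σcross = 377.0000 → A = |Σcross|/2 = 188.5000 mm²
Σ(r_i+r_j)·cross = 14764.5000 → first moment M = |Σ|/6 = 2460.7500
R_c = M/A = 2460.7500/188.5000 = 13.0544 mm
θ = 223° = 3.892084 rad
V = θ·R_c·A = 3.892084·13.0544·188.5000 = 9577.446 mm³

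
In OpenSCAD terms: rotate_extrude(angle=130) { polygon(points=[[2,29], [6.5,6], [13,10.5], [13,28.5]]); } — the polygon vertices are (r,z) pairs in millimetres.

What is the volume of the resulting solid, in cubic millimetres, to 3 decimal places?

Profile (r,z), 4 vertices: (2,29) (6.5,6) (13,10.5) (13,28.5)
edge 0: (2,29)→(6.5,6)  cross = 2·6 − 6.5·29 = -176.5000; (r_i+r_j)·cross = 8.5·-176.5000 = -1500.2500
edge 1: (6.5,6)→(13,10.5)  cross = 6.5·10.5 − 13·6 = -9.7500; (r_i+r_j)·cross = 19.5·-9.7500 = -190.1250
edge 2: (13,10.5)→(13,28.5)  cross = 13·28.5 − 13·10.5 = 234.0000; (r_i+r_j)·cross = 26·234.0000 = 6084.0000
edge 3: (13,28.5)→(2,29)  cross = 13·29 − 2·28.5 = 320.0000; (r_i+r_j)·cross = 15·320.0000 = 4800.0000
Σcross = 367.7500 → A = |Σcross|/2 = 183.8750 mm²
Σ(r_i+r_j)·cross = 9193.6250 → first moment M = |Σ|/6 = 1532.2708
R_c = M/A = 1532.2708/183.8750 = 8.3332 mm
θ = 130° = 2.268928 rad
V = θ·R_c·A = 2.268928·8.3332·183.8750 = 3476.612 mm³

Volume = 3476.612 mm³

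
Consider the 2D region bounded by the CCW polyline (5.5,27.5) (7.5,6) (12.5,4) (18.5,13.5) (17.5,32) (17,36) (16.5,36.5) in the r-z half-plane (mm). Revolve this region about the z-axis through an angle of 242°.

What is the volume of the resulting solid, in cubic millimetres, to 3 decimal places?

Volume = 15495.864 mm³

Profile (r,z), 7 vertices: (5.5,27.5) (7.5,6) (12.5,4) (18.5,13.5) (17.5,32) (17,36) (16.5,36.5)
edge 0: (5.5,27.5)→(7.5,6)  cross = 5.5·6 − 7.5·27.5 = -173.2500; (r_i+r_j)·cross = 13·-173.2500 = -2252.2500
edge 1: (7.5,6)→(12.5,4)  cross = 7.5·4 − 12.5·6 = -45.0000; (r_i+r_j)·cross = 20·-45.0000 = -900.0000
edge 2: (12.5,4)→(18.5,13.5)  cross = 12.5·13.5 − 18.5·4 = 94.7500; (r_i+r_j)·cross = 31·94.7500 = 2937.2500
edge 3: (18.5,13.5)→(17.5,32)  cross = 18.5·32 − 17.5·13.5 = 355.7500; (r_i+r_j)·cross = 36·355.7500 = 12807.0000
edge 4: (17.5,32)→(17,36)  cross = 17.5·36 − 17·32 = 86.0000; (r_i+r_j)·cross = 34.5·86.0000 = 2967.0000
edge 5: (17,36)→(16.5,36.5)  cross = 17·36.5 − 16.5·36 = 26.5000; (r_i+r_j)·cross = 33.5·26.5000 = 887.7500
edge 6: (16.5,36.5)→(5.5,27.5)  cross = 16.5·27.5 − 5.5·36.5 = 253.0000; (r_i+r_j)·cross = 22·253.0000 = 5566.0000
Σcross = 597.7500 → A = |Σcross|/2 = 298.8750 mm²
Σ(r_i+r_j)·cross = 22012.7500 → first moment M = |Σ|/6 = 3668.7917
R_c = M/A = 3668.7917/298.8750 = 12.2753 mm
θ = 242° = 4.223697 rad
V = θ·R_c·A = 4.223697·12.2753·298.8750 = 15495.864 mm³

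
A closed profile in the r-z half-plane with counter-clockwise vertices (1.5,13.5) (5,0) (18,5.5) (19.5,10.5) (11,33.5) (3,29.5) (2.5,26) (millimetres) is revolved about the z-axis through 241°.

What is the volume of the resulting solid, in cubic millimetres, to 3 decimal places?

Profile (r,z), 7 vertices: (1.5,13.5) (5,0) (18,5.5) (19.5,10.5) (11,33.5) (3,29.5) (2.5,26)
edge 0: (1.5,13.5)→(5,0)  cross = 1.5·0 − 5·13.5 = -67.5000; (r_i+r_j)·cross = 6.5·-67.5000 = -438.7500
edge 1: (5,0)→(18,5.5)  cross = 5·5.5 − 18·0 = 27.5000; (r_i+r_j)·cross = 23·27.5000 = 632.5000
edge 2: (18,5.5)→(19.5,10.5)  cross = 18·10.5 − 19.5·5.5 = 81.7500; (r_i+r_j)·cross = 37.5·81.7500 = 3065.6250
edge 3: (19.5,10.5)→(11,33.5)  cross = 19.5·33.5 − 11·10.5 = 537.7500; (r_i+r_j)·cross = 30.5·537.7500 = 16401.3750
edge 4: (11,33.5)→(3,29.5)  cross = 11·29.5 − 3·33.5 = 224.0000; (r_i+r_j)·cross = 14·224.0000 = 3136.0000
edge 5: (3,29.5)→(2.5,26)  cross = 3·26 − 2.5·29.5 = 4.2500; (r_i+r_j)·cross = 5.5·4.2500 = 23.3750
edge 6: (2.5,26)→(1.5,13.5)  cross = 2.5·13.5 − 1.5·26 = -5.2500; (r_i+r_j)·cross = 4·-5.2500 = -21.0000
Σcross = 802.5000 → A = |Σcross|/2 = 401.2500 mm²
Σ(r_i+r_j)·cross = 22799.1250 → first moment M = |Σ|/6 = 3799.8542
R_c = M/A = 3799.8542/401.2500 = 9.4700 mm
θ = 241° = 4.206243 rad
V = θ·R_c·A = 4.206243·9.4700·401.2500 = 15983.112 mm³

Volume = 15983.112 mm³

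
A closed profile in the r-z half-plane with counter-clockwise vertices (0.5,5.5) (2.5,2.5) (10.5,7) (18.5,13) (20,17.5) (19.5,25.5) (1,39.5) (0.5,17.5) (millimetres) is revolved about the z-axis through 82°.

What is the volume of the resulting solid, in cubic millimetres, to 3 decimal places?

Volume = 5827.187 mm³

Profile (r,z), 8 vertices: (0.5,5.5) (2.5,2.5) (10.5,7) (18.5,13) (20,17.5) (19.5,25.5) (1,39.5) (0.5,17.5)
edge 0: (0.5,5.5)→(2.5,2.5)  cross = 0.5·2.5 − 2.5·5.5 = -12.5000; (r_i+r_j)·cross = 3·-12.5000 = -37.5000
edge 1: (2.5,2.5)→(10.5,7)  cross = 2.5·7 − 10.5·2.5 = -8.7500; (r_i+r_j)·cross = 13·-8.7500 = -113.7500
edge 2: (10.5,7)→(18.5,13)  cross = 10.5·13 − 18.5·7 = 7.0000; (r_i+r_j)·cross = 29·7.0000 = 203.0000
edge 3: (18.5,13)→(20,17.5)  cross = 18.5·17.5 − 20·13 = 63.7500; (r_i+r_j)·cross = 38.5·63.7500 = 2454.3750
edge 4: (20,17.5)→(19.5,25.5)  cross = 20·25.5 − 19.5·17.5 = 168.7500; (r_i+r_j)·cross = 39.5·168.7500 = 6665.6250
edge 5: (19.5,25.5)→(1,39.5)  cross = 19.5·39.5 − 1·25.5 = 744.7500; (r_i+r_j)·cross = 20.5·744.7500 = 15267.3750
edge 6: (1,39.5)→(0.5,17.5)  cross = 1·17.5 − 0.5·39.5 = -2.2500; (r_i+r_j)·cross = 1.5·-2.2500 = -3.3750
edge 7: (0.5,17.5)→(0.5,5.5)  cross = 0.5·5.5 − 0.5·17.5 = -6.0000; (r_i+r_j)·cross = 1·-6.0000 = -6.0000
Σcross = 954.7500 → A = |Σcross|/2 = 477.3750 mm²
Σ(r_i+r_j)·cross = 24429.7500 → first moment M = |Σ|/6 = 4071.6250
R_c = M/A = 4071.6250/477.3750 = 8.5292 mm
θ = 82° = 1.431170 rad
V = θ·R_c·A = 1.431170·8.5292·477.3750 = 5827.187 mm³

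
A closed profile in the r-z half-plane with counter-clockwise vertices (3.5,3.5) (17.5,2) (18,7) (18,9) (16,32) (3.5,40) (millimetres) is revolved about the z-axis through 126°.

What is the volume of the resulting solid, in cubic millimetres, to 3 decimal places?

Profile (r,z), 6 vertices: (3.5,3.5) (17.5,2) (18,7) (18,9) (16,32) (3.5,40)
edge 0: (3.5,3.5)→(17.5,2)  cross = 3.5·2 − 17.5·3.5 = -54.2500; (r_i+r_j)·cross = 21·-54.2500 = -1139.2500
edge 1: (17.5,2)→(18,7)  cross = 17.5·7 − 18·2 = 86.5000; (r_i+r_j)·cross = 35.5·86.5000 = 3070.7500
edge 2: (18,7)→(18,9)  cross = 18·9 − 18·7 = 36.0000; (r_i+r_j)·cross = 36·36.0000 = 1296.0000
edge 3: (18,9)→(16,32)  cross = 18·32 − 16·9 = 432.0000; (r_i+r_j)·cross = 34·432.0000 = 14688.0000
edge 4: (16,32)→(3.5,40)  cross = 16·40 − 3.5·32 = 528.0000; (r_i+r_j)·cross = 19.5·528.0000 = 10296.0000
edge 5: (3.5,40)→(3.5,3.5)  cross = 3.5·3.5 − 3.5·40 = -127.7500; (r_i+r_j)·cross = 7·-127.7500 = -894.2500
Σcross = 900.5000 → A = |Σcross|/2 = 450.2500 mm²
Σ(r_i+r_j)·cross = 27317.2500 → first moment M = |Σ|/6 = 4552.8750
R_c = M/A = 4552.8750/450.2500 = 10.1119 mm
θ = 126° = 2.199115 rad
V = θ·R_c·A = 2.199115·10.1119·450.2500 = 10012.295 mm³

Volume = 10012.295 mm³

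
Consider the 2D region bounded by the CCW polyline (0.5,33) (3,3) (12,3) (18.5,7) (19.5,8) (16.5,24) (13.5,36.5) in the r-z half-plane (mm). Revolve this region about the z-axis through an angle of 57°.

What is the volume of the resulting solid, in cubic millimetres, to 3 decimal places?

Volume = 4474.282 mm³

Profile (r,z), 7 vertices: (0.5,33) (3,3) (12,3) (18.5,7) (19.5,8) (16.5,24) (13.5,36.5)
edge 0: (0.5,33)→(3,3)  cross = 0.5·3 − 3·33 = -97.5000; (r_i+r_j)·cross = 3.5·-97.5000 = -341.2500
edge 1: (3,3)→(12,3)  cross = 3·3 − 12·3 = -27.0000; (r_i+r_j)·cross = 15·-27.0000 = -405.0000
edge 2: (12,3)→(18.5,7)  cross = 12·7 − 18.5·3 = 28.5000; (r_i+r_j)·cross = 30.5·28.5000 = 869.2500
edge 3: (18.5,7)→(19.5,8)  cross = 18.5·8 − 19.5·7 = 11.5000; (r_i+r_j)·cross = 38·11.5000 = 437.0000
edge 4: (19.5,8)→(16.5,24)  cross = 19.5·24 − 16.5·8 = 336.0000; (r_i+r_j)·cross = 36·336.0000 = 12096.0000
edge 5: (16.5,24)→(13.5,36.5)  cross = 16.5·36.5 − 13.5·24 = 278.2500; (r_i+r_j)·cross = 30·278.2500 = 8347.5000
edge 6: (13.5,36.5)→(0.5,33)  cross = 13.5·33 − 0.5·36.5 = 427.2500; (r_i+r_j)·cross = 14·427.2500 = 5981.5000
Σcross = 957.0000 → A = |Σcross|/2 = 478.5000 mm²
Σ(r_i+r_j)·cross = 26985.0000 → first moment M = |Σ|/6 = 4497.5000
R_c = M/A = 4497.5000/478.5000 = 9.3992 mm
θ = 57° = 0.994838 rad
V = θ·R_c·A = 0.994838·9.3992·478.5000 = 4474.282 mm³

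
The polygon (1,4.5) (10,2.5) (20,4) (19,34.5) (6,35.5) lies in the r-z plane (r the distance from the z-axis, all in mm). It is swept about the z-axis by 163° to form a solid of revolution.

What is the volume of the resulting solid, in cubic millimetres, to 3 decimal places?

Volume = 16503.425 mm³

Profile (r,z), 5 vertices: (1,4.5) (10,2.5) (20,4) (19,34.5) (6,35.5)
edge 0: (1,4.5)→(10,2.5)  cross = 1·2.5 − 10·4.5 = -42.5000; (r_i+r_j)·cross = 11·-42.5000 = -467.5000
edge 1: (10,2.5)→(20,4)  cross = 10·4 − 20·2.5 = -10.0000; (r_i+r_j)·cross = 30·-10.0000 = -300.0000
edge 2: (20,4)→(19,34.5)  cross = 20·34.5 − 19·4 = 614.0000; (r_i+r_j)·cross = 39·614.0000 = 23946.0000
edge 3: (19,34.5)→(6,35.5)  cross = 19·35.5 − 6·34.5 = 467.5000; (r_i+r_j)·cross = 25·467.5000 = 11687.5000
edge 4: (6,35.5)→(1,4.5)  cross = 6·4.5 − 1·35.5 = -8.5000; (r_i+r_j)·cross = 7·-8.5000 = -59.5000
Σcross = 1020.5000 → A = |Σcross|/2 = 510.2500 mm²
Σ(r_i+r_j)·cross = 34806.5000 → first moment M = |Σ|/6 = 5801.0833
R_c = M/A = 5801.0833/510.2500 = 11.3691 mm
θ = 163° = 2.844887 rad
V = θ·R_c·A = 2.844887·11.3691·510.2500 = 16503.425 mm³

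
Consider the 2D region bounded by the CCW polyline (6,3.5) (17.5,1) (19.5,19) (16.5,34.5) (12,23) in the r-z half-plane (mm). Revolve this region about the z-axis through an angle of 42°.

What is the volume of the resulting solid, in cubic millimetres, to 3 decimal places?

Volume = 2505.082 mm³

Profile (r,z), 5 vertices: (6,3.5) (17.5,1) (19.5,19) (16.5,34.5) (12,23)
edge 0: (6,3.5)→(17.5,1)  cross = 6·1 − 17.5·3.5 = -55.2500; (r_i+r_j)·cross = 23.5·-55.2500 = -1298.3750
edge 1: (17.5,1)→(19.5,19)  cross = 17.5·19 − 19.5·1 = 313.0000; (r_i+r_j)·cross = 37·313.0000 = 11581.0000
edge 2: (19.5,19)→(16.5,34.5)  cross = 19.5·34.5 − 16.5·19 = 359.2500; (r_i+r_j)·cross = 36·359.2500 = 12933.0000
edge 3: (16.5,34.5)→(12,23)  cross = 16.5·23 − 12·34.5 = -34.5000; (r_i+r_j)·cross = 28.5·-34.5000 = -983.2500
edge 4: (12,23)→(6,3.5)  cross = 12·3.5 − 6·23 = -96.0000; (r_i+r_j)·cross = 18·-96.0000 = -1728.0000
Σcross = 486.5000 → A = |Σcross|/2 = 243.2500 mm²
Σ(r_i+r_j)·cross = 20504.3750 → first moment M = |Σ|/6 = 3417.3958
R_c = M/A = 3417.3958/243.2500 = 14.0489 mm
θ = 42° = 0.733038 rad
V = θ·R_c·A = 0.733038·14.0489·243.2500 = 2505.082 mm³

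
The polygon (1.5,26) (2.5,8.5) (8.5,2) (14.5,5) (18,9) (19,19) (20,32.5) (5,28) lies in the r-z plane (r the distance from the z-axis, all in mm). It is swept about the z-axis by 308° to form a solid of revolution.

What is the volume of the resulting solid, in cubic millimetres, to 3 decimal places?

Volume = 23990.470 mm³

Profile (r,z), 8 vertices: (1.5,26) (2.5,8.5) (8.5,2) (14.5,5) (18,9) (19,19) (20,32.5) (5,28)
edge 0: (1.5,26)→(2.5,8.5)  cross = 1.5·8.5 − 2.5·26 = -52.2500; (r_i+r_j)·cross = 4·-52.2500 = -209.0000
edge 1: (2.5,8.5)→(8.5,2)  cross = 2.5·2 − 8.5·8.5 = -67.2500; (r_i+r_j)·cross = 11·-67.2500 = -739.7500
edge 2: (8.5,2)→(14.5,5)  cross = 8.5·5 − 14.5·2 = 13.5000; (r_i+r_j)·cross = 23·13.5000 = 310.5000
edge 3: (14.5,5)→(18,9)  cross = 14.5·9 − 18·5 = 40.5000; (r_i+r_j)·cross = 32.5·40.5000 = 1316.2500
edge 4: (18,9)→(19,19)  cross = 18·19 − 19·9 = 171.0000; (r_i+r_j)·cross = 37·171.0000 = 6327.0000
edge 5: (19,19)→(20,32.5)  cross = 19·32.5 − 20·19 = 237.5000; (r_i+r_j)·cross = 39·237.5000 = 9262.5000
edge 6: (20,32.5)→(5,28)  cross = 20·28 − 5·32.5 = 397.5000; (r_i+r_j)·cross = 25·397.5000 = 9937.5000
edge 7: (5,28)→(1.5,26)  cross = 5·26 − 1.5·28 = 88.0000; (r_i+r_j)·cross = 6.5·88.0000 = 572.0000
Σcross = 828.5000 → A = |Σcross|/2 = 414.2500 mm²
Σ(r_i+r_j)·cross = 26777.0000 → first moment M = |Σ|/6 = 4462.8333
R_c = M/A = 4462.8333/414.2500 = 10.7733 mm
θ = 308° = 5.375614 rad
V = θ·R_c·A = 5.375614·10.7733·414.2500 = 23990.470 mm³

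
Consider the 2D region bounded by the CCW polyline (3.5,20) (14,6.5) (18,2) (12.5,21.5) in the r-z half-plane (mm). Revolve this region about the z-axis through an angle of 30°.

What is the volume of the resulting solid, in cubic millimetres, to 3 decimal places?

Volume = 566.108 mm³

Profile (r,z), 4 vertices: (3.5,20) (14,6.5) (18,2) (12.5,21.5)
edge 0: (3.5,20)→(14,6.5)  cross = 3.5·6.5 − 14·20 = -257.2500; (r_i+r_j)·cross = 17.5·-257.2500 = -4501.8750
edge 1: (14,6.5)→(18,2)  cross = 14·2 − 18·6.5 = -89.0000; (r_i+r_j)·cross = 32·-89.0000 = -2848.0000
edge 2: (18,2)→(12.5,21.5)  cross = 18·21.5 − 12.5·2 = 362.0000; (r_i+r_j)·cross = 30.5·362.0000 = 11041.0000
edge 3: (12.5,21.5)→(3.5,20)  cross = 12.5·20 − 3.5·21.5 = 174.7500; (r_i+r_j)·cross = 16·174.7500 = 2796.0000
Σcross = 190.5000 → A = |Σcross|/2 = 95.2500 mm²
Σ(r_i+r_j)·cross = 6487.1250 → first moment M = |Σ|/6 = 1081.1875
R_c = M/A = 1081.1875/95.2500 = 11.3510 mm
θ = 30° = 0.523599 rad
V = θ·R_c·A = 0.523599·11.3510·95.2500 = 566.108 mm³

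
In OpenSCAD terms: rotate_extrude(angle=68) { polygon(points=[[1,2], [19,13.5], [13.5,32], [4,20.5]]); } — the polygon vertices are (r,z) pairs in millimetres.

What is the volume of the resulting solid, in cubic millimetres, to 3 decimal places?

Profile (r,z), 4 vertices: (1,2) (19,13.5) (13.5,32) (4,20.5)
edge 0: (1,2)→(19,13.5)  cross = 1·13.5 − 19·2 = -24.5000; (r_i+r_j)·cross = 20·-24.5000 = -490.0000
edge 1: (19,13.5)→(13.5,32)  cross = 19·32 − 13.5·13.5 = 425.7500; (r_i+r_j)·cross = 32.5·425.7500 = 13836.8750
edge 2: (13.5,32)→(4,20.5)  cross = 13.5·20.5 − 4·32 = 148.7500; (r_i+r_j)·cross = 17.5·148.7500 = 2603.1250
edge 3: (4,20.5)→(1,2)  cross = 4·2 − 1·20.5 = -12.5000; (r_i+r_j)·cross = 5·-12.5000 = -62.5000
Σcross = 537.5000 → A = |Σcross|/2 = 268.7500 mm²
Σ(r_i+r_j)·cross = 15887.5000 → first moment M = |Σ|/6 = 2647.9167
R_c = M/A = 2647.9167/268.7500 = 9.8527 mm
θ = 68° = 1.186824 rad
V = θ·R_c·A = 1.186824·9.8527·268.7500 = 3142.611 mm³

Volume = 3142.611 mm³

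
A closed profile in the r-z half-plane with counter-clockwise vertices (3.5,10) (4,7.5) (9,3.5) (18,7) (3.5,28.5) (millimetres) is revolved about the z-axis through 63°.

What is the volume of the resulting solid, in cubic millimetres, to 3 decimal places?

Volume = 1695.311 mm³

Profile (r,z), 5 vertices: (3.5,10) (4,7.5) (9,3.5) (18,7) (3.5,28.5)
edge 0: (3.5,10)→(4,7.5)  cross = 3.5·7.5 − 4·10 = -13.7500; (r_i+r_j)·cross = 7.5·-13.7500 = -103.1250
edge 1: (4,7.5)→(9,3.5)  cross = 4·3.5 − 9·7.5 = -53.5000; (r_i+r_j)·cross = 13·-53.5000 = -695.5000
edge 2: (9,3.5)→(18,7)  cross = 9·7 − 18·3.5 = 0.0000; (r_i+r_j)·cross = 27·0.0000 = 0.0000
edge 3: (18,7)→(3.5,28.5)  cross = 18·28.5 − 3.5·7 = 488.5000; (r_i+r_j)·cross = 21.5·488.5000 = 10502.7500
edge 4: (3.5,28.5)→(3.5,10)  cross = 3.5·10 − 3.5·28.5 = -64.7500; (r_i+r_j)·cross = 7·-64.7500 = -453.2500
Σcross = 356.5000 → A = |Σcross|/2 = 178.2500 mm²
Σ(r_i+r_j)·cross = 9250.8750 → first moment M = |Σ|/6 = 1541.8125
R_c = M/A = 1541.8125/178.2500 = 8.6497 mm
θ = 63° = 1.099557 rad
V = θ·R_c·A = 1.099557·8.6497·178.2500 = 1695.311 mm³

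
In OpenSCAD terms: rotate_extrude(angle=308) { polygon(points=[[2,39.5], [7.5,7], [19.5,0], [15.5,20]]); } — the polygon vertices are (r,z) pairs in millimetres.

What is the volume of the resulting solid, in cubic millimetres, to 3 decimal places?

Profile (r,z), 4 vertices: (2,39.5) (7.5,7) (19.5,0) (15.5,20)
edge 0: (2,39.5)→(7.5,7)  cross = 2·7 − 7.5·39.5 = -282.2500; (r_i+r_j)·cross = 9.5·-282.2500 = -2681.3750
edge 1: (7.5,7)→(19.5,0)  cross = 7.5·0 − 19.5·7 = -136.5000; (r_i+r_j)·cross = 27·-136.5000 = -3685.5000
edge 2: (19.5,0)→(15.5,20)  cross = 19.5·20 − 15.5·0 = 390.0000; (r_i+r_j)·cross = 35·390.0000 = 13650.0000
edge 3: (15.5,20)→(2,39.5)  cross = 15.5·39.5 − 2·20 = 572.2500; (r_i+r_j)·cross = 17.5·572.2500 = 10014.3750
Σcross = 543.5000 → A = |Σcross|/2 = 271.7500 mm²
Σ(r_i+r_j)·cross = 17297.5000 → first moment M = |Σ|/6 = 2882.9167
R_c = M/A = 2882.9167/271.7500 = 10.6087 mm
θ = 308° = 5.375614 rad
V = θ·R_c·A = 5.375614·10.6087·271.7500 = 15497.447 mm³

Volume = 15497.447 mm³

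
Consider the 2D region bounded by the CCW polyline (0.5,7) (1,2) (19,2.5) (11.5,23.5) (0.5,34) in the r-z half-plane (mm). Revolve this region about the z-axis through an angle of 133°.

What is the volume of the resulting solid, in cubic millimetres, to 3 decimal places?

Profile (r,z), 5 vertices: (0.5,7) (1,2) (19,2.5) (11.5,23.5) (0.5,34)
edge 0: (0.5,7)→(1,2)  cross = 0.5·2 − 1·7 = -6.0000; (r_i+r_j)·cross = 1.5·-6.0000 = -9.0000
edge 1: (1,2)→(19,2.5)  cross = 1·2.5 − 19·2 = -35.5000; (r_i+r_j)·cross = 20·-35.5000 = -710.0000
edge 2: (19,2.5)→(11.5,23.5)  cross = 19·23.5 − 11.5·2.5 = 417.7500; (r_i+r_j)·cross = 30.5·417.7500 = 12741.3750
edge 3: (11.5,23.5)→(0.5,34)  cross = 11.5·34 − 0.5·23.5 = 379.2500; (r_i+r_j)·cross = 12·379.2500 = 4551.0000
edge 4: (0.5,34)→(0.5,7)  cross = 0.5·7 − 0.5·34 = -13.5000; (r_i+r_j)·cross = 1·-13.5000 = -13.5000
Σcross = 742.0000 → A = |Σcross|/2 = 371.0000 mm²
Σ(r_i+r_j)·cross = 16559.8750 → first moment M = |Σ|/6 = 2759.9792
R_c = M/A = 2759.9792/371.0000 = 7.4393 mm
θ = 133° = 2.321288 rad
V = θ·R_c·A = 2.321288·7.4393·371.0000 = 6406.706 mm³

Volume = 6406.706 mm³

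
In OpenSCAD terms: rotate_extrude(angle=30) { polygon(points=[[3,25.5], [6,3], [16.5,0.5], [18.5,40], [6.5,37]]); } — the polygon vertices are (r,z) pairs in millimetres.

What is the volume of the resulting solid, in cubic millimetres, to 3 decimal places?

Profile (r,z), 5 vertices: (3,25.5) (6,3) (16.5,0.5) (18.5,40) (6.5,37)
edge 0: (3,25.5)→(6,3)  cross = 3·3 − 6·25.5 = -144.0000; (r_i+r_j)·cross = 9·-144.0000 = -1296.0000
edge 1: (6,3)→(16.5,0.5)  cross = 6·0.5 − 16.5·3 = -46.5000; (r_i+r_j)·cross = 22.5·-46.5000 = -1046.2500
edge 2: (16.5,0.5)→(18.5,40)  cross = 16.5·40 − 18.5·0.5 = 650.7500; (r_i+r_j)·cross = 35·650.7500 = 22776.2500
edge 3: (18.5,40)→(6.5,37)  cross = 18.5·37 − 6.5·40 = 424.5000; (r_i+r_j)·cross = 25·424.5000 = 10612.5000
edge 4: (6.5,37)→(3,25.5)  cross = 6.5·25.5 − 3·37 = 54.7500; (r_i+r_j)·cross = 9.5·54.7500 = 520.1250
Σcross = 939.5000 → A = |Σcross|/2 = 469.7500 mm²
Σ(r_i+r_j)·cross = 31566.6250 → first moment M = |Σ|/6 = 5261.1042
R_c = M/A = 5261.1042/469.7500 = 11.1998 mm
θ = 30° = 0.523599 rad
V = θ·R_c·A = 0.523599·11.1998·469.7500 = 2754.708 mm³

Volume = 2754.708 mm³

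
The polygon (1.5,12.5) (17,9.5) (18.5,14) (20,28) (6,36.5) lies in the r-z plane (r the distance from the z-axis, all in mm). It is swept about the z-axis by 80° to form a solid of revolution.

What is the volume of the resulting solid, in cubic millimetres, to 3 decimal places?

Volume = 5228.803 mm³

Profile (r,z), 5 vertices: (1.5,12.5) (17,9.5) (18.5,14) (20,28) (6,36.5)
edge 0: (1.5,12.5)→(17,9.5)  cross = 1.5·9.5 − 17·12.5 = -198.2500; (r_i+r_j)·cross = 18.5·-198.2500 = -3667.6250
edge 1: (17,9.5)→(18.5,14)  cross = 17·14 − 18.5·9.5 = 62.2500; (r_i+r_j)·cross = 35.5·62.2500 = 2209.8750
edge 2: (18.5,14)→(20,28)  cross = 18.5·28 − 20·14 = 238.0000; (r_i+r_j)·cross = 38.5·238.0000 = 9163.0000
edge 3: (20,28)→(6,36.5)  cross = 20·36.5 − 6·28 = 562.0000; (r_i+r_j)·cross = 26·562.0000 = 14612.0000
edge 4: (6,36.5)→(1.5,12.5)  cross = 6·12.5 − 1.5·36.5 = 20.2500; (r_i+r_j)·cross = 7.5·20.2500 = 151.8750
Σcross = 684.2500 → A = |Σcross|/2 = 342.1250 mm²
Σ(r_i+r_j)·cross = 22469.1250 → first moment M = |Σ|/6 = 3744.8542
R_c = M/A = 3744.8542/342.1250 = 10.9459 mm
θ = 80° = 1.396263 rad
V = θ·R_c·A = 1.396263·10.9459·342.1250 = 5228.803 mm³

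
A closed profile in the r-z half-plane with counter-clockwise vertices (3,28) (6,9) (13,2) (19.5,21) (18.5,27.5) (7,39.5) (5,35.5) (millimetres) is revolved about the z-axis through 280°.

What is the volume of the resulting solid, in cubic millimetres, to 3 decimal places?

Profile (r,z), 7 vertices: (3,28) (6,9) (13,2) (19.5,21) (18.5,27.5) (7,39.5) (5,35.5)
edge 0: (3,28)→(6,9)  cross = 3·9 − 6·28 = -141.0000; (r_i+r_j)·cross = 9·-141.0000 = -1269.0000
edge 1: (6,9)→(13,2)  cross = 6·2 − 13·9 = -105.0000; (r_i+r_j)·cross = 19·-105.0000 = -1995.0000
edge 2: (13,2)→(19.5,21)  cross = 13·21 − 19.5·2 = 234.0000; (r_i+r_j)·cross = 32.5·234.0000 = 7605.0000
edge 3: (19.5,21)→(18.5,27.5)  cross = 19.5·27.5 − 18.5·21 = 147.7500; (r_i+r_j)·cross = 38·147.7500 = 5614.5000
edge 4: (18.5,27.5)→(7,39.5)  cross = 18.5·39.5 − 7·27.5 = 538.2500; (r_i+r_j)·cross = 25.5·538.2500 = 13725.3750
edge 5: (7,39.5)→(5,35.5)  cross = 7·35.5 − 5·39.5 = 51.0000; (r_i+r_j)·cross = 12·51.0000 = 612.0000
edge 6: (5,35.5)→(3,28)  cross = 5·28 − 3·35.5 = 33.5000; (r_i+r_j)·cross = 8·33.5000 = 268.0000
Σcross = 758.5000 → A = |Σcross|/2 = 379.2500 mm²
Σ(r_i+r_j)·cross = 24560.8750 → first moment M = |Σ|/6 = 4093.4792
R_c = M/A = 4093.4792/379.2500 = 10.7936 mm
θ = 280° = 4.886922 rad
V = θ·R_c·A = 4.886922·10.7936·379.2500 = 20004.513 mm³

Volume = 20004.513 mm³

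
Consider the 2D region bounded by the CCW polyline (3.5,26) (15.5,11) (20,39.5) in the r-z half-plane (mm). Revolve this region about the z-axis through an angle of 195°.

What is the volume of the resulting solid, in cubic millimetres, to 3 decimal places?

Volume = 9058.979 mm³

Profile (r,z), 3 vertices: (3.5,26) (15.5,11) (20,39.5)
edge 0: (3.5,26)→(15.5,11)  cross = 3.5·11 − 15.5·26 = -364.5000; (r_i+r_j)·cross = 19·-364.5000 = -6925.5000
edge 1: (15.5,11)→(20,39.5)  cross = 15.5·39.5 − 20·11 = 392.2500; (r_i+r_j)·cross = 35.5·392.2500 = 13924.8750
edge 2: (20,39.5)→(3.5,26)  cross = 20·26 − 3.5·39.5 = 381.7500; (r_i+r_j)·cross = 23.5·381.7500 = 8971.1250
Σcross = 409.5000 → A = |Σcross|/2 = 204.7500 mm²
Σ(r_i+r_j)·cross = 15970.5000 → first moment M = |Σ|/6 = 2661.7500
R_c = M/A = 2661.7500/204.7500 = 13.0000 mm
θ = 195° = 3.403392 rad
V = θ·R_c·A = 3.403392·13.0000·204.7500 = 9058.979 mm³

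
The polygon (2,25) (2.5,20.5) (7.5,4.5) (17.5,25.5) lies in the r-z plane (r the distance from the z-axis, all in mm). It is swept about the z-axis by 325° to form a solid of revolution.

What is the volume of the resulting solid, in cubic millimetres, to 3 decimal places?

Profile (r,z), 4 vertices: (2,25) (2.5,20.5) (7.5,4.5) (17.5,25.5)
edge 0: (2,25)→(2.5,20.5)  cross = 2·20.5 − 2.5·25 = -21.5000; (r_i+r_j)·cross = 4.5·-21.5000 = -96.7500
edge 1: (2.5,20.5)→(7.5,4.5)  cross = 2.5·4.5 − 7.5·20.5 = -142.5000; (r_i+r_j)·cross = 10·-142.5000 = -1425.0000
edge 2: (7.5,4.5)→(17.5,25.5)  cross = 7.5·25.5 − 17.5·4.5 = 112.5000; (r_i+r_j)·cross = 25·112.5000 = 2812.5000
edge 3: (17.5,25.5)→(2,25)  cross = 17.5·25 − 2·25.5 = 386.5000; (r_i+r_j)·cross = 19.5·386.5000 = 7536.7500
Σcross = 335.0000 → A = |Σcross|/2 = 167.5000 mm²
Σ(r_i+r_j)·cross = 8827.5000 → first moment M = |Σ|/6 = 1471.2500
R_c = M/A = 1471.2500/167.5000 = 8.7836 mm
θ = 325° = 5.672320 rad
V = θ·R_c·A = 5.672320·8.7836·167.5000 = 8345.401 mm³

Volume = 8345.401 mm³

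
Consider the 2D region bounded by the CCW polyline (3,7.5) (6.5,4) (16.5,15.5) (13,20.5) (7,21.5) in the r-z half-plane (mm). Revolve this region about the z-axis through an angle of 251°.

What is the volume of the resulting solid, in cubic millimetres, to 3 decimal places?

Volume = 5172.419 mm³

Profile (r,z), 5 vertices: (3,7.5) (6.5,4) (16.5,15.5) (13,20.5) (7,21.5)
edge 0: (3,7.5)→(6.5,4)  cross = 3·4 − 6.5·7.5 = -36.7500; (r_i+r_j)·cross = 9.5·-36.7500 = -349.1250
edge 1: (6.5,4)→(16.5,15.5)  cross = 6.5·15.5 − 16.5·4 = 34.7500; (r_i+r_j)·cross = 23·34.7500 = 799.2500
edge 2: (16.5,15.5)→(13,20.5)  cross = 16.5·20.5 − 13·15.5 = 136.7500; (r_i+r_j)·cross = 29.5·136.7500 = 4034.1250
edge 3: (13,20.5)→(7,21.5)  cross = 13·21.5 − 7·20.5 = 136.0000; (r_i+r_j)·cross = 20·136.0000 = 2720.0000
edge 4: (7,21.5)→(3,7.5)  cross = 7·7.5 − 3·21.5 = -12.0000; (r_i+r_j)·cross = 10·-12.0000 = -120.0000
Σcross = 258.7500 → A = |Σcross|/2 = 129.3750 mm²
Σ(r_i+r_j)·cross = 7084.2500 → first moment M = |Σ|/6 = 1180.7083
R_c = M/A = 1180.7083/129.3750 = 9.1262 mm
θ = 251° = 4.380776 rad
V = θ·R_c·A = 4.380776·9.1262·129.3750 = 5172.419 mm³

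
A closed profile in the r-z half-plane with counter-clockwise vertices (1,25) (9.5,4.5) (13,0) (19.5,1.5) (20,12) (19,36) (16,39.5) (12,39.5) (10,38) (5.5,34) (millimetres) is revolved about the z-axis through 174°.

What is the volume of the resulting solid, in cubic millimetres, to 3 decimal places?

Profile (r,z), 10 vertices: (1,25) (9.5,4.5) (13,0) (19.5,1.5) (20,12) (19,36) (16,39.5) (12,39.5) (10,38) (5.5,34)
edge 0: (1,25)→(9.5,4.5)  cross = 1·4.5 − 9.5·25 = -233.0000; (r_i+r_j)·cross = 10.5·-233.0000 = -2446.5000
edge 1: (9.5,4.5)→(13,0)  cross = 9.5·0 − 13·4.5 = -58.5000; (r_i+r_j)·cross = 22.5·-58.5000 = -1316.2500
edge 2: (13,0)→(19.5,1.5)  cross = 13·1.5 − 19.5·0 = 19.5000; (r_i+r_j)·cross = 32.5·19.5000 = 633.7500
edge 3: (19.5,1.5)→(20,12)  cross = 19.5·12 − 20·1.5 = 204.0000; (r_i+r_j)·cross = 39.5·204.0000 = 8058.0000
edge 4: (20,12)→(19,36)  cross = 20·36 − 19·12 = 492.0000; (r_i+r_j)·cross = 39·492.0000 = 19188.0000
edge 5: (19,36)→(16,39.5)  cross = 19·39.5 − 16·36 = 174.5000; (r_i+r_j)·cross = 35·174.5000 = 6107.5000
edge 6: (16,39.5)→(12,39.5)  cross = 16·39.5 − 12·39.5 = 158.0000; (r_i+r_j)·cross = 28·158.0000 = 4424.0000
edge 7: (12,39.5)→(10,38)  cross = 12·38 − 10·39.5 = 61.0000; (r_i+r_j)·cross = 22·61.0000 = 1342.0000
edge 8: (10,38)→(5.5,34)  cross = 10·34 − 5.5·38 = 131.0000; (r_i+r_j)·cross = 15.5·131.0000 = 2030.5000
edge 9: (5.5,34)→(1,25)  cross = 5.5·25 − 1·34 = 103.5000; (r_i+r_j)·cross = 6.5·103.5000 = 672.7500
Σcross = 1052.0000 → A = |Σcross|/2 = 526.0000 mm²
Σ(r_i+r_j)·cross = 38693.7500 → first moment M = |Σ|/6 = 6448.9583
R_c = M/A = 6448.9583/526.0000 = 12.2604 mm
θ = 174° = 3.036873 rad
V = θ·R_c·A = 3.036873·12.2604·526.0000 = 19584.667 mm³

Volume = 19584.667 mm³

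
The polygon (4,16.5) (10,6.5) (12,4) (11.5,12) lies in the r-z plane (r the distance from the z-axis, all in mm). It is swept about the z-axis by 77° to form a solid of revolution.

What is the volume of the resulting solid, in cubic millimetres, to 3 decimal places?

Volume = 384.832 mm³

Profile (r,z), 4 vertices: (4,16.5) (10,6.5) (12,4) (11.5,12)
edge 0: (4,16.5)→(10,6.5)  cross = 4·6.5 − 10·16.5 = -139.0000; (r_i+r_j)·cross = 14·-139.0000 = -1946.0000
edge 1: (10,6.5)→(12,4)  cross = 10·4 − 12·6.5 = -38.0000; (r_i+r_j)·cross = 22·-38.0000 = -836.0000
edge 2: (12,4)→(11.5,12)  cross = 12·12 − 11.5·4 = 98.0000; (r_i+r_j)·cross = 23.5·98.0000 = 2303.0000
edge 3: (11.5,12)→(4,16.5)  cross = 11.5·16.5 − 4·12 = 141.7500; (r_i+r_j)·cross = 15.5·141.7500 = 2197.1250
Σcross = 62.7500 → A = |Σcross|/2 = 31.3750 mm²
Σ(r_i+r_j)·cross = 1718.1250 → first moment M = |Σ|/6 = 286.3542
R_c = M/A = 286.3542/31.3750 = 9.1268 mm
θ = 77° = 1.343904 rad
V = θ·R_c·A = 1.343904·9.1268·31.3750 = 384.832 mm³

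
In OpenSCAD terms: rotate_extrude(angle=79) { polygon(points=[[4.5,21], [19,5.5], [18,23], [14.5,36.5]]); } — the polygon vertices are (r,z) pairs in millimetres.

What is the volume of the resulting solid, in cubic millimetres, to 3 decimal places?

Profile (r,z), 4 vertices: (4.5,21) (19,5.5) (18,23) (14.5,36.5)
edge 0: (4.5,21)→(19,5.5)  cross = 4.5·5.5 − 19·21 = -374.2500; (r_i+r_j)·cross = 23.5·-374.2500 = -8794.8750
edge 1: (19,5.5)→(18,23)  cross = 19·23 − 18·5.5 = 338.0000; (r_i+r_j)·cross = 37·338.0000 = 12506.0000
edge 2: (18,23)→(14.5,36.5)  cross = 18·36.5 − 14.5·23 = 323.5000; (r_i+r_j)·cross = 32.5·323.5000 = 10513.7500
edge 3: (14.5,36.5)→(4.5,21)  cross = 14.5·21 − 4.5·36.5 = 140.2500; (r_i+r_j)·cross = 19·140.2500 = 2664.7500
Σcross = 427.5000 → A = |Σcross|/2 = 213.7500 mm²
Σ(r_i+r_j)·cross = 16889.6250 → first moment M = |Σ|/6 = 2814.9375
R_c = M/A = 2814.9375/213.7500 = 13.1693 mm
θ = 79° = 1.378810 rad
V = θ·R_c·A = 1.378810·13.1693·213.7500 = 3881.264 mm³

Volume = 3881.264 mm³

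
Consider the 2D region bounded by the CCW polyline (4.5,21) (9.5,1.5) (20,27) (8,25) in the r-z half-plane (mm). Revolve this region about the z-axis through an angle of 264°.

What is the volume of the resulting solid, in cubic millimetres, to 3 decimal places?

Profile (r,z), 4 vertices: (4.5,21) (9.5,1.5) (20,27) (8,25)
edge 0: (4.5,21)→(9.5,1.5)  cross = 4.5·1.5 − 9.5·21 = -192.7500; (r_i+r_j)·cross = 14·-192.7500 = -2698.5000
edge 1: (9.5,1.5)→(20,27)  cross = 9.5·27 − 20·1.5 = 226.5000; (r_i+r_j)·cross = 29.5·226.5000 = 6681.7500
edge 2: (20,27)→(8,25)  cross = 20·25 − 8·27 = 284.0000; (r_i+r_j)·cross = 28·284.0000 = 7952.0000
edge 3: (8,25)→(4.5,21)  cross = 8·21 − 4.5·25 = 55.5000; (r_i+r_j)·cross = 12.5·55.5000 = 693.7500
Σcross = 373.2500 → A = |Σcross|/2 = 186.6250 mm²
Σ(r_i+r_j)·cross = 12629.0000 → first moment M = |Σ|/6 = 2104.8333
R_c = M/A = 2104.8333/186.6250 = 11.2784 mm
θ = 264° = 4.607669 rad
V = θ·R_c·A = 4.607669·11.2784·186.6250 = 9698.376 mm³

Volume = 9698.376 mm³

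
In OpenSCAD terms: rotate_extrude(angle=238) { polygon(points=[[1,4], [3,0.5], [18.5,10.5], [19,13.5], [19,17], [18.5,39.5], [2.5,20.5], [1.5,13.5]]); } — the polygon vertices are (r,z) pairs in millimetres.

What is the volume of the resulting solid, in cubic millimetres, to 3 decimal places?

Volume = 18746.131 mm³

Profile (r,z), 8 vertices: (1,4) (3,0.5) (18.5,10.5) (19,13.5) (19,17) (18.5,39.5) (2.5,20.5) (1.5,13.5)
edge 0: (1,4)→(3,0.5)  cross = 1·0.5 − 3·4 = -11.5000; (r_i+r_j)·cross = 4·-11.5000 = -46.0000
edge 1: (3,0.5)→(18.5,10.5)  cross = 3·10.5 − 18.5·0.5 = 22.2500; (r_i+r_j)·cross = 21.5·22.2500 = 478.3750
edge 2: (18.5,10.5)→(19,13.5)  cross = 18.5·13.5 − 19·10.5 = 50.2500; (r_i+r_j)·cross = 37.5·50.2500 = 1884.3750
edge 3: (19,13.5)→(19,17)  cross = 19·17 − 19·13.5 = 66.5000; (r_i+r_j)·cross = 38·66.5000 = 2527.0000
edge 4: (19,17)→(18.5,39.5)  cross = 19·39.5 − 18.5·17 = 436.0000; (r_i+r_j)·cross = 37.5·436.0000 = 16350.0000
edge 5: (18.5,39.5)→(2.5,20.5)  cross = 18.5·20.5 − 2.5·39.5 = 280.5000; (r_i+r_j)·cross = 21·280.5000 = 5890.5000
edge 6: (2.5,20.5)→(1.5,13.5)  cross = 2.5·13.5 − 1.5·20.5 = 3.0000; (r_i+r_j)·cross = 4·3.0000 = 12.0000
edge 7: (1.5,13.5)→(1,4)  cross = 1.5·4 − 1·13.5 = -7.5000; (r_i+r_j)·cross = 2.5·-7.5000 = -18.7500
Σcross = 839.5000 → A = |Σcross|/2 = 419.7500 mm²
Σ(r_i+r_j)·cross = 27077.5000 → first moment M = |Σ|/6 = 4512.9167
R_c = M/A = 4512.9167/419.7500 = 10.7514 mm
θ = 238° = 4.153884 rad
V = θ·R_c·A = 4.153884·10.7514·419.7500 = 18746.131 mm³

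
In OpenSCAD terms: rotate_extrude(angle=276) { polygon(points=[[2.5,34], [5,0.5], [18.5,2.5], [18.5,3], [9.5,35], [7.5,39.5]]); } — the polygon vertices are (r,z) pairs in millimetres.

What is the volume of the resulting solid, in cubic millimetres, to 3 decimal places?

Profile (r,z), 6 vertices: (2.5,34) (5,0.5) (18.5,2.5) (18.5,3) (9.5,35) (7.5,39.5)
edge 0: (2.5,34)→(5,0.5)  cross = 2.5·0.5 − 5·34 = -168.7500; (r_i+r_j)·cross = 7.5·-168.7500 = -1265.6250
edge 1: (5,0.5)→(18.5,2.5)  cross = 5·2.5 − 18.5·0.5 = 3.2500; (r_i+r_j)·cross = 23.5·3.2500 = 76.3750
edge 2: (18.5,2.5)→(18.5,3)  cross = 18.5·3 − 18.5·2.5 = 9.2500; (r_i+r_j)·cross = 37·9.2500 = 342.2500
edge 3: (18.5,3)→(9.5,35)  cross = 18.5·35 − 9.5·3 = 619.0000; (r_i+r_j)·cross = 28·619.0000 = 17332.0000
edge 4: (9.5,35)→(7.5,39.5)  cross = 9.5·39.5 − 7.5·35 = 112.7500; (r_i+r_j)·cross = 17·112.7500 = 1916.7500
edge 5: (7.5,39.5)→(2.5,34)  cross = 7.5·34 − 2.5·39.5 = 156.2500; (r_i+r_j)·cross = 10·156.2500 = 1562.5000
Σcross = 731.7500 → A = |Σcross|/2 = 365.8750 mm²
Σ(r_i+r_j)·cross = 19964.2500 → first moment M = |Σ|/6 = 3327.3750
R_c = M/A = 3327.3750/365.8750 = 9.0943 mm
θ = 276° = 4.817109 rad
V = θ·R_c·A = 4.817109·9.0943·365.8750 = 16028.327 mm³

Volume = 16028.327 mm³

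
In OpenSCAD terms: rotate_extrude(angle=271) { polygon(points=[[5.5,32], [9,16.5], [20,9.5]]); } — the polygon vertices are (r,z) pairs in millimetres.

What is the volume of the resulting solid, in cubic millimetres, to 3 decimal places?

Profile (r,z), 3 vertices: (5.5,32) (9,16.5) (20,9.5)
edge 0: (5.5,32)→(9,16.5)  cross = 5.5·16.5 − 9·32 = -197.2500; (r_i+r_j)·cross = 14.5·-197.2500 = -2860.1250
edge 1: (9,16.5)→(20,9.5)  cross = 9·9.5 − 20·16.5 = -244.5000; (r_i+r_j)·cross = 29·-244.5000 = -7090.5000
edge 2: (20,9.5)→(5.5,32)  cross = 20·32 − 5.5·9.5 = 587.7500; (r_i+r_j)·cross = 25.5·587.7500 = 14987.6250
Σcross = 146.0000 → A = |Σcross|/2 = 73.0000 mm²
Σ(r_i+r_j)·cross = 5037.0000 → first moment M = |Σ|/6 = 839.5000
R_c = M/A = 839.5000/73.0000 = 11.5000 mm
θ = 271° = 4.729842 rad
V = θ·R_c·A = 4.729842·11.5000·73.0000 = 3970.703 mm³

Volume = 3970.703 mm³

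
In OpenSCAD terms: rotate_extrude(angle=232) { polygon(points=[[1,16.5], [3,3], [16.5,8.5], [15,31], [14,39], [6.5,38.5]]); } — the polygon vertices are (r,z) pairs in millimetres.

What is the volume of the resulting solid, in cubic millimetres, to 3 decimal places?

Profile (r,z), 6 vertices: (1,16.5) (3,3) (16.5,8.5) (15,31) (14,39) (6.5,38.5)
edge 0: (1,16.5)→(3,3)  cross = 1·3 − 3·16.5 = -46.5000; (r_i+r_j)·cross = 4·-46.5000 = -186.0000
edge 1: (3,3)→(16.5,8.5)  cross = 3·8.5 − 16.5·3 = -24.0000; (r_i+r_j)·cross = 19.5·-24.0000 = -468.0000
edge 2: (16.5,8.5)→(15,31)  cross = 16.5·31 − 15·8.5 = 384.0000; (r_i+r_j)·cross = 31.5·384.0000 = 12096.0000
edge 3: (15,31)→(14,39)  cross = 15·39 − 14·31 = 151.0000; (r_i+r_j)·cross = 29·151.0000 = 4379.0000
edge 4: (14,39)→(6.5,38.5)  cross = 14·38.5 − 6.5·39 = 285.5000; (r_i+r_j)·cross = 20.5·285.5000 = 5852.7500
edge 5: (6.5,38.5)→(1,16.5)  cross = 6.5·16.5 − 1·38.5 = 68.7500; (r_i+r_j)·cross = 7.5·68.7500 = 515.6250
Σcross = 818.7500 → A = |Σcross|/2 = 409.3750 mm²
Σ(r_i+r_j)·cross = 22189.3750 → first moment M = |Σ|/6 = 3698.2292
R_c = M/A = 3698.2292/409.3750 = 9.0338 mm
θ = 232° = 4.049164 rad
V = θ·R_c·A = 4.049164·9.0338·409.3750 = 14974.736 mm³

Volume = 14974.736 mm³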